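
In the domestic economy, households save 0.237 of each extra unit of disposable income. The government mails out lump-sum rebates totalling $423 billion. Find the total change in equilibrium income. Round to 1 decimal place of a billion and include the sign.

MPC = 1 − MPS = 1 − 0.237 = 0.763.
A lump-sum tax change of −$423 billion shifts disposable income by +$423 billion; first-round consumption changes by −c × ΔT = −0.763 × (−$423 billion) = +$322.749 billion.
Expenditure multiplier = 1/(1 − MPC) = 1/(1 − 0.763) = 1/0.237 ≈ 4.219.
The tax multiplier is −c × k ≈ −3.219, so ΔY = k × (−c·ΔT) = (+$322.749 billion) / 0.237 ≈ +$1,361.8 billion.

+$1,361.8 billion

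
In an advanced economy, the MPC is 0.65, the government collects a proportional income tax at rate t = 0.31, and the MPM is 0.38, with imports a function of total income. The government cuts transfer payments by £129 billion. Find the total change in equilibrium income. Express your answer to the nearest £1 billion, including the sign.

−£90 billion

The transfer change shifts disposable income by −£129 billion, so first-round consumption changes by c·ΔTR = 0.65 × (−£129 billion) = −£83.85 billion.
Expenditure multiplier = 1/(1 − c(1−t) + m) = 1/(1 − 0.65×0.69 + 0.38) = 1/0.9315 ≈ 1.074.
The transfer multiplier is c × k ≈ 0.698, so ΔY = k × (c·ΔTR) = (−£83.85 billion) / 0.9315 ≈ −£90 billion.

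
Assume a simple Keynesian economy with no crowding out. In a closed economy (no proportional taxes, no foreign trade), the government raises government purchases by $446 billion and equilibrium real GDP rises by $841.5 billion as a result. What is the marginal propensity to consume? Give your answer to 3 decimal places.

Implied spending multiplier k = ΔY/ΔG = 841.5/446 ≈ 1.8868.
Since k = 1/(1 − MPC), MPC = 1 − 1/k = 1 − ΔG/ΔY = 1 − 446/841.5 ≈ 0.470.

0.470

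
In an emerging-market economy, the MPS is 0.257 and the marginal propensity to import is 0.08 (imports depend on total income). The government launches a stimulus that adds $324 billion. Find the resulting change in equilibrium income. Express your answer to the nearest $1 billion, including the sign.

+$961 billion

MPC = 1 − MPS = 1 − 0.257 = 0.743.
Spending multiplier = 1/(1 − c + m) = 1/(1 − 0.743 + 0.08) = 1/0.337 ≈ 2.967.
ΔY = k × ΔG = (+$324 billion) / 0.337 ≈ +$961 billion.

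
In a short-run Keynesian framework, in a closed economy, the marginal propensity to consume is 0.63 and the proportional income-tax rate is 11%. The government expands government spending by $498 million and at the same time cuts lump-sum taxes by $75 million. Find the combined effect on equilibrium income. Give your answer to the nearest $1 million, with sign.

Expenditure multiplier = 1/(1 − c(1−t)) = 1/(1 − 0.63×0.89) = 1/0.4393 ≈ 2.276.
ΔG contributes k·ΔG = (+$498 million) / 0.4393 ≈ +$1,133.6 million.
ΔT of −$75 million changes first-round spending by −c·ΔT = +$47.25 million, contributing k·(−c·ΔT) = (+$47.25 million) / 0.4393 ≈ +$107.6 million.
Net ΔY = k(ΔG − c·ΔT) = (+$545.25 million) / 0.4393 ≈ +$1,241 million.

+$1,241 million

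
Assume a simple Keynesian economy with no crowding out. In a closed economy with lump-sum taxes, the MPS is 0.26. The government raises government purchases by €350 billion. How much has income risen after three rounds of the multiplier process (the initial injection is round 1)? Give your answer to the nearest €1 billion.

€801 billion

MPC = 1 − MPS = 1 − 0.26 = 0.74.
Round 1 adds ΔG = €350 billion; each later round is MPC = 0.74 times the previous.
After 3 rounds: 350 + 259 + 191.66 = ΔG·(1 − c^3)/(1 − c) = 350 × (1 − 0.405224)/0.26 ≈ €801 billion.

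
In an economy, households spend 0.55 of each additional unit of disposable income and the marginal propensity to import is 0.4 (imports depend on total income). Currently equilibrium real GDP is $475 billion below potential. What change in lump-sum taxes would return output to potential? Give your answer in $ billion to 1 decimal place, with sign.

Spending multiplier = 1/(1 − c + m) = 1/(1 − 0.55 + 0.4) = 1/0.85 ≈ 1.176.
Tax multiplier = −c·k = −0.55/0.85 ≈ −0.647. Need ΔY = +$475 billion, so ΔT = ΔY/(−c·k) = −(+$475 billion) × 0.85 / 0.55 ≈ −$734.1 billion.
The government should cut lump-sum taxes by $734.1 billion.

−$734.1 billion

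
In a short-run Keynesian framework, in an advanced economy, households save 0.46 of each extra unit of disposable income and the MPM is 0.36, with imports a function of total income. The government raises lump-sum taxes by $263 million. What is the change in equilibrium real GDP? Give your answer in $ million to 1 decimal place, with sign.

−$173.2 million

MPC = 1 − MPS = 1 − 0.46 = 0.54.
A lump-sum tax change of +$263 million shifts disposable income by −$263 million; first-round consumption changes by −c × ΔT = −0.54 × (+$263 million) = −$142.02 million.
Expenditure multiplier = 1/(1 − c + m) = 1/(1 − 0.54 + 0.36) = 1/0.82 ≈ 1.22.
The tax multiplier is −c × k ≈ −0.659, so ΔY = k × (−c·ΔT) = (−$142.02 million) / 0.82 ≈ −$173.2 million.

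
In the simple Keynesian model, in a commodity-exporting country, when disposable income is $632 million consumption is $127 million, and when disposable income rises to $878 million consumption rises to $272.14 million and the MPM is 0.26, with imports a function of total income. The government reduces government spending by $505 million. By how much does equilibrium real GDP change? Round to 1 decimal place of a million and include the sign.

−$753.7 million

MPC = ΔC/ΔYd = (272.14 − 127)/(878 − 632) = 145.14/246 = 0.59.
Expenditure multiplier = 1/(1 − c + m) = 1/(1 − 0.59 + 0.26) = 1/0.67 ≈ 1.493.
ΔY = k × ΔG = (−$505 million) / 0.67 ≈ −$753.7 million.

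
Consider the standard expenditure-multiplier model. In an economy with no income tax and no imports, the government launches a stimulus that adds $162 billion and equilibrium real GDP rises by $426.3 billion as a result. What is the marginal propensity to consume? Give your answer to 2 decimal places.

Implied spending multiplier k = ΔY/ΔG = 426.3/162 ≈ 2.6315.
Since k = 1/(1 − MPC), MPC = 1 − 1/k = 1 − ΔG/ΔY = 1 − 162/426.3 ≈ 0.62.

0.62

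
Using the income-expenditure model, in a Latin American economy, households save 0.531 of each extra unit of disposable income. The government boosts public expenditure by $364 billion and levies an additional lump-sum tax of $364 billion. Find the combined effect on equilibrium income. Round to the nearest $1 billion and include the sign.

MPC = 1 − MPS = 1 − 0.531 = 0.469.
Expenditure multiplier = 1/(1 − MPC) = 1/(1 − 0.469) = 1/0.531 ≈ 1.883.
ΔG contributes k·ΔG = (+$364 billion) / 0.531 ≈ +$685.5 billion.
ΔT of +$364 billion changes first-round spending by −c·ΔT = −$170.716 billion, contributing k·(−c·ΔT) = (−$170.716 billion) / 0.531 ≈ −$321.5 billion.
With ΔG = ΔT and no other leakages, the balanced-budget multiplier is 1, so ΔY = ΔG = +$364 billion.

+$364 billion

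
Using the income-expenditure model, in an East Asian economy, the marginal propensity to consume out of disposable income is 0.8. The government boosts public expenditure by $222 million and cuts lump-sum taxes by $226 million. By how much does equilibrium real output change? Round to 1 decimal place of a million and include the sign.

+$2,014.0 million

Expenditure multiplier = 1/(1 − MPC) = 1/(1 − 0.8) = 1/0.2 = 5.
ΔG contributes k·ΔG = (+$222 million) / 0.2 = +$1,110 million.
ΔT of −$226 million changes first-round spending by −c·ΔT = +$180.8 million, contributing k·(−c·ΔT) = (+$180.8 million) / 0.2 = +$904 million.
Net ΔY = k(ΔG − c·ΔT) = (+$402.8 million) / 0.2 = +$2,014 million.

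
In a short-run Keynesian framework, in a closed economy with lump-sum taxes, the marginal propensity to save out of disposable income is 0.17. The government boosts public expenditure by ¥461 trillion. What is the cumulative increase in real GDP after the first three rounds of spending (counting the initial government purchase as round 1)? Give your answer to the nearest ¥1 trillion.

¥1,161 trillion

MPC = 1 − MPS = 1 − 0.17 = 0.83.
Round 1 adds ΔG = ¥461 trillion; each later round is MPC = 0.83 times the previous.
After 3 rounds: 461 + 382.63 + 317.5829 = ΔG·(1 − c^3)/(1 − c) = 461 × (1 − 0.571787)/0.17 ≈ ¥1,161 trillion.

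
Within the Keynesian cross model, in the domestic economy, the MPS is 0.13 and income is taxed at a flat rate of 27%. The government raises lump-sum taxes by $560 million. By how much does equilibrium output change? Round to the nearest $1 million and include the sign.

−$1,335 million

MPC = 1 − MPS = 1 − 0.13 = 0.87.
A lump-sum tax change of +$560 million shifts disposable income by −$560 million; first-round consumption changes by −c × ΔT = −0.87 × (+$560 million) = −$487.2 million.
Expenditure multiplier = 1/(1 − c(1−t)) = 1/(1 − 0.87×0.73) = 1/0.3649 ≈ 2.74.
The tax multiplier is −c × k ≈ −2.384, so ΔY = k × (−c·ΔT) = (−$487.2 million) / 0.3649 ≈ −$1,335 million.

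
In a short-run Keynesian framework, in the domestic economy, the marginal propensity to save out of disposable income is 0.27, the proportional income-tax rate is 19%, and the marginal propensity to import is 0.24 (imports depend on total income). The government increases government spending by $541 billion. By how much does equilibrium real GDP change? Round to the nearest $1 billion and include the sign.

MPC = 1 − MPS = 1 − 0.27 = 0.73.
Government-spending multiplier = 1/(1 − c(1−t) + m) = 1/(1 − 0.73×0.81 + 0.24) = 1/0.6487 ≈ 1.542.
ΔY = k × ΔG = (+$541 billion) / 0.6487 ≈ +$834 billion.

+$834 billion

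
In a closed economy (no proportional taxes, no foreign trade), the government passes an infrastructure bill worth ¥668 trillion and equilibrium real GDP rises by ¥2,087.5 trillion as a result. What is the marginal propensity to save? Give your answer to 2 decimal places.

0.32

Implied spending multiplier k = ΔY/ΔG = 2,087.5/668 = 3.125.
Since k = 1/(1 − MPC), MPC = 1 − 1/k = 1 − ΔG/ΔY = 1 − 668/2,087.5 = 0.68.
MPS = 1 − MPC = 0.32.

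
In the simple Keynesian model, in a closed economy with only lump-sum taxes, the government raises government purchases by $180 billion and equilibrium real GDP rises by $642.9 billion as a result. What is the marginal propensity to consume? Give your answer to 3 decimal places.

0.720

Implied spending multiplier k = ΔY/ΔG = 642.9/180 ≈ 3.5717.
Since k = 1/(1 − MPC), MPC = 1 − 1/k = 1 − ΔG/ΔY = 1 − 180/642.9 ≈ 0.720.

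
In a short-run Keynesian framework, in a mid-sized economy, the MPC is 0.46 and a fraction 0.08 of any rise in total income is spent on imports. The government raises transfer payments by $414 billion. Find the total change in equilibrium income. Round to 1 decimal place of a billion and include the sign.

The transfer change shifts disposable income by +$414 billion, so first-round consumption changes by c·ΔTR = 0.46 × (+$414 billion) = +$190.44 billion.
Expenditure multiplier = 1/(1 − c + m) = 1/(1 − 0.46 + 0.08) = 1/0.62 ≈ 1.613.
The transfer multiplier is c × k ≈ 0.742, so ΔY = k × (c·ΔTR) = (+$190.44 billion) / 0.62 ≈ +$307.2 billion.

+$307.2 billion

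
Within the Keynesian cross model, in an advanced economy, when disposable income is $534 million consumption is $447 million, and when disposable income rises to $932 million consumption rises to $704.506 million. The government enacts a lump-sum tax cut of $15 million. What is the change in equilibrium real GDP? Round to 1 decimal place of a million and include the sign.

+$27.5 million

MPC = ΔC/ΔYd = (704.506 − 447)/(932 − 534) = 257.506/398 = 0.647.
A lump-sum tax change of −$15 million shifts disposable income by +$15 million; first-round consumption changes by −c × ΔT = −0.647 × (−$15 million) = +$9.705 million.
Expenditure multiplier = 1/(1 − MPC) = 1/(1 − 0.647) = 1/0.353 ≈ 2.833.
The tax multiplier is −c × k ≈ −1.833, so ΔY = k × (−c·ΔT) = (+$9.705 million) / 0.353 ≈ +$27.5 million.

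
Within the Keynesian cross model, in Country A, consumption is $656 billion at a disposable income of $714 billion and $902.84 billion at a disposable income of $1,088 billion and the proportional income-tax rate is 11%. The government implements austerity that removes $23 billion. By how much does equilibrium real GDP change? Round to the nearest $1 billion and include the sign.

−$56 billion

MPC = ΔC/ΔYd = (902.84 − 656)/(1,088 − 714) = 246.84/374 = 0.66.
Government-spending multiplier = 1/(1 − c(1−t)) = 1/(1 − 0.66×0.89) = 1/0.4126 ≈ 2.424.
ΔY = k × ΔG = (−$23 billion) / 0.4126 ≈ −$56 billion.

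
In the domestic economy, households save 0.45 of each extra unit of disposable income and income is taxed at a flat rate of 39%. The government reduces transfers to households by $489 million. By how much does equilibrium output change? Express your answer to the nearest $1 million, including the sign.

MPC = 1 − MPS = 1 − 0.45 = 0.55.
The transfer change shifts disposable income by −$489 million, so first-round consumption changes by c·ΔTR = 0.55 × (−$489 million) = −$268.95 million.
Expenditure multiplier = 1/(1 − c(1−t)) = 1/(1 − 0.55×0.61) = 1/0.6645 ≈ 1.505.
The transfer multiplier is c × k ≈ 0.828, so ΔY = k × (c·ΔTR) = (−$268.95 million) / 0.6645 ≈ −$405 million.

−$405 million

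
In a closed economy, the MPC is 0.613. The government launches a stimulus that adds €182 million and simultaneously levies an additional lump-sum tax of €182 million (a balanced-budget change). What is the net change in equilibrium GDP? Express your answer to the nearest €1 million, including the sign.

Expenditure multiplier = 1/(1 − MPC) = 1/(1 − 0.613) = 1/0.387 ≈ 2.584.
ΔG contributes k·ΔG = (+€182 million) / 0.387 ≈ +€470.3 million.
ΔT of +€182 million changes first-round spending by −c·ΔT = −€111.566 million, contributing k·(−c·ΔT) = (−€111.566 million) / 0.387 ≈ −€288.3 million.
With ΔG = ΔT and no other leakages, the balanced-budget multiplier is 1, so ΔY = ΔG = +€182 million.

+€182 million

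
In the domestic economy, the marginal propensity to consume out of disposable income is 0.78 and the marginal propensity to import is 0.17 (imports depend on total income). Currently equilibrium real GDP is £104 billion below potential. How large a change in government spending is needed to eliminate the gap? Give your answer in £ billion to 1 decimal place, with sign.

+£40.6 billion

Spending multiplier = 1/(1 − c + m) = 1/(1 − 0.78 + 0.17) = 1/0.39 ≈ 2.564.
Need ΔY = +£104 billion, so ΔG = ΔY/k = (+£104 billion) × 0.39 ≈ +£40.6 billion.
The government should increase government spending by £40.6 billion.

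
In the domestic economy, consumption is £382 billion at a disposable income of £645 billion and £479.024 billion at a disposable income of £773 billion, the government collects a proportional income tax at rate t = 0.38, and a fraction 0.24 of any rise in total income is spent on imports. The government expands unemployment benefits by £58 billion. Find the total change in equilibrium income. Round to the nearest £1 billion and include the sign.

+£57 billion

MPC = ΔC/ΔYd = (479.024 − 382)/(773 − 645) = 97.024/128 = 0.758.
The transfer change shifts disposable income by +£58 billion, so first-round consumption changes by c·ΔTR = 0.758 × (+£58 billion) = +£43.964 billion.
Expenditure multiplier = 1/(1 − c(1−t) + m) = 1/(1 − 0.758×0.62 + 0.24) = 1/0.77004 ≈ 1.299.
The transfer multiplier is c × k ≈ 0.984, so ΔY = k × (c·ΔTR) = (+£43.964 billion) / 0.77004 ≈ +£57 billion.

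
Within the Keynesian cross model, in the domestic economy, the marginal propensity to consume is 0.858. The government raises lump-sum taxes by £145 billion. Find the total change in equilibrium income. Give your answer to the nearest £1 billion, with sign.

A lump-sum tax change of +£145 billion shifts disposable income by −£145 billion; first-round consumption changes by −c × ΔT = −0.858 × (+£145 billion) = −£124.41 billion.
Expenditure multiplier = 1/(1 − MPC) = 1/(1 − 0.858) = 1/0.142 ≈ 7.042.
The tax multiplier is −c × k ≈ −6.042, so ΔY = k × (−c·ΔT) = (−£124.41 billion) / 0.142 ≈ −£876 billion.

−£876 billion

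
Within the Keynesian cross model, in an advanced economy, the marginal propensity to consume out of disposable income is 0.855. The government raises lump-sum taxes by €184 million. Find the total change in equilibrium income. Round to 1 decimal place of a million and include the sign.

A lump-sum tax change of +€184 million shifts disposable income by −€184 million; first-round consumption changes by −c × ΔT = −0.855 × (+€184 million) = −€157.32 million.
Expenditure multiplier = 1/(1 − MPC) = 1/(1 − 0.855) = 1/0.145 ≈ 6.897.
The tax multiplier is −c × k ≈ −5.897, so ΔY = k × (−c·ΔT) = (−€157.32 million) / 0.145 ≈ −€1,085 million.

−€1,085.0 million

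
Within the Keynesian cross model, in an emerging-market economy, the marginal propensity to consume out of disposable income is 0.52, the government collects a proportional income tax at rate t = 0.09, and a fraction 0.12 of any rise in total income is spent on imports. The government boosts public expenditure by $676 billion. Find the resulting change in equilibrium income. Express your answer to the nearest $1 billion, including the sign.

Government-spending multiplier = 1/(1 − c(1−t) + m) = 1/(1 − 0.52×0.91 + 0.12) = 1/0.6468 ≈ 1.546.
ΔY = k × ΔG = (+$676 billion) / 0.6468 ≈ +$1,045 billion.

+$1,045 billion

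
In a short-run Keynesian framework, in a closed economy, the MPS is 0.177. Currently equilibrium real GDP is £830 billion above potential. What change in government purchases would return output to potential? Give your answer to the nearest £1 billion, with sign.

−£147 billion

MPC = 1 − MPS = 1 − 0.177 = 0.823.
Spending multiplier = 1/(1 − MPC) = 1/(1 − 0.823) = 1/0.177 ≈ 5.65.
Need ΔY = −£830 billion, so ΔG = ΔY/k = (−£830 billion) × 0.177 ≈ −£147 billion.
The government should cut government purchases by £147 billion.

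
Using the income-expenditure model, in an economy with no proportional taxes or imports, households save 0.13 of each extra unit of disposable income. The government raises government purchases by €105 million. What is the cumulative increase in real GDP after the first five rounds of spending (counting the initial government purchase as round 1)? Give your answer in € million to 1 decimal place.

MPC = 1 − MPS = 1 − 0.13 = 0.87.
Round 1 adds ΔG = €105 million; each later round is MPC = 0.87 times the previous.
After 5 rounds: 105 + 91.35 + 79.4745 + 69.142815 + 60.15424905 = ΔG·(1 − c^5)/(1 − c) = 105 × (1 − 0.4984209207)/0.13 ≈ €405.1 million.

€405.1 million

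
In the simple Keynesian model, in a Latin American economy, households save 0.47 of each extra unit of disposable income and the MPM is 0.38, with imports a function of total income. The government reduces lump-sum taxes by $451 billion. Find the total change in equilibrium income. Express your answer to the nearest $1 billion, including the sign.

MPC = 1 − MPS = 1 − 0.47 = 0.53.
A lump-sum tax change of −$451 billion shifts disposable income by +$451 billion; first-round consumption changes by −c × ΔT = −0.53 × (−$451 billion) = +$239.03 billion.
Expenditure multiplier = 1/(1 − c + m) = 1/(1 − 0.53 + 0.38) = 1/0.85 ≈ 1.176.
The tax multiplier is −c × k ≈ −0.624, so ΔY = k × (−c·ΔT) = (+$239.03 billion) / 0.85 ≈ +$281 billion.

+$281 billion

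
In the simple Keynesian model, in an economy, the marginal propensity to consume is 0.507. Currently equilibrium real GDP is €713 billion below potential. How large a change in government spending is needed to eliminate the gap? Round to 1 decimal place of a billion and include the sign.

Spending multiplier = 1/(1 − MPC) = 1/(1 − 0.507) = 1/0.493 ≈ 2.028.
Need ΔY = +€713 billion, so ΔG = ΔY/k = (+€713 billion) × 0.493 ≈ +€351.5 billion.
The government should increase government spending by €351.5 billion.

+€351.5 billion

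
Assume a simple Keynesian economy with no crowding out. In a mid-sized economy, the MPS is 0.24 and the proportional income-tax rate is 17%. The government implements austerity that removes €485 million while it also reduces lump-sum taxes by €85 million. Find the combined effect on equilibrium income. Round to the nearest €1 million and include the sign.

MPC = 1 − MPS = 1 − 0.24 = 0.76.
Expenditure multiplier = 1/(1 − c(1−t)) = 1/(1 − 0.76×0.83) = 1/0.3692 ≈ 2.709.
ΔG contributes k·ΔG = (−€485 million) / 0.3692 ≈ −€1,313.7 million.
ΔT of −€85 million changes first-round spending by −c·ΔT = +€64.6 million, contributing k·(−c·ΔT) = (+€64.6 million) / 0.3692 ≈ +€175 million.
Net ΔY = k(ΔG − c·ΔT) = (−€420.4 million) / 0.3692 ≈ −€1,139 million.

−€1,139 million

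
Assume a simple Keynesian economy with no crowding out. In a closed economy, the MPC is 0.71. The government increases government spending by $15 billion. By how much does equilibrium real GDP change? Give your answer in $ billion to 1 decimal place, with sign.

+$51.7 billion

Spending multiplier = 1/(1 − MPC) = 1/(1 − 0.71) = 1/0.29 ≈ 3.448.
ΔY = k × ΔG = (+$15 billion) / 0.29 ≈ +$51.7 billion.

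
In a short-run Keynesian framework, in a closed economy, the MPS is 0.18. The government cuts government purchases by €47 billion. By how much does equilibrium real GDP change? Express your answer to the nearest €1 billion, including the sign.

−€261 billion

MPC = 1 − MPS = 1 − 0.18 = 0.82.
Expenditure multiplier = 1/(1 − MPC) = 1/(1 − 0.82) = 1/0.18 ≈ 5.556.
ΔY = k × ΔG = (−€47 billion) / 0.18 ≈ −€261 billion.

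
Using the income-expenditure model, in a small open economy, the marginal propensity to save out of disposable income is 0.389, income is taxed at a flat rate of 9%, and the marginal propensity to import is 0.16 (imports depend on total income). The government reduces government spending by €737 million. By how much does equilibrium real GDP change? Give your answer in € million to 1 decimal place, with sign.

−€1,220.2 million

MPC = 1 − MPS = 1 − 0.389 = 0.611.
Government-spending multiplier = 1/(1 − c(1−t) + m) = 1/(1 − 0.611×0.91 + 0.16) = 1/0.60399 ≈ 1.656.
ΔY = k × ΔG = (−€737 million) / 0.60399 ≈ −€1,220.2 million.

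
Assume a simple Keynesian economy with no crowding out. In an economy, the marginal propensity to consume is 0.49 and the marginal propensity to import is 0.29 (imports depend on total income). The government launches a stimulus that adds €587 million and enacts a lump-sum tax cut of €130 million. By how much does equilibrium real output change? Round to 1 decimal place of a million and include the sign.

+€813.4 million

Expenditure multiplier = 1/(1 − c + m) = 1/(1 − 0.49 + 0.29) = 1/0.8 = 1.25.
ΔG contributes k·ΔG = (+€587 million) / 0.8 ≈ +€733.8 million.
ΔT of −€130 million changes first-round spending by −c·ΔT = +€63.7 million, contributing k·(−c·ΔT) = (+€63.7 million) / 0.8 ≈ +€79.6 million.
Net ΔY = k(ΔG − c·ΔT) = (+€650.7 million) / 0.8 ≈ +€813.4 million.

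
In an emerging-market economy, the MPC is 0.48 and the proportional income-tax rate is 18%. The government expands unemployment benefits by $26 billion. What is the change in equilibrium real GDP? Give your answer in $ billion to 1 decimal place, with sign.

The transfer change shifts disposable income by +$26 billion, so first-round consumption changes by c·ΔTR = 0.48 × (+$26 billion) = +$12.48 billion.
Expenditure multiplier = 1/(1 − c(1−t)) = 1/(1 − 0.48×0.82) = 1/0.6064 ≈ 1.649.
The transfer multiplier is c × k ≈ 0.792, so ΔY = k × (c·ΔTR) = (+$12.48 billion) / 0.6064 ≈ +$20.6 billion.

+$20.6 billion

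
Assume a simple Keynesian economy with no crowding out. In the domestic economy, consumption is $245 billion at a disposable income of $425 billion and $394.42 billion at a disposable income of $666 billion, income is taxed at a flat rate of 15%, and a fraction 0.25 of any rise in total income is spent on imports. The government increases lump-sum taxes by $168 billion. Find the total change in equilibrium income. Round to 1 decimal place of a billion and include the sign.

−$144.1 billion

MPC = ΔC/ΔYd = (394.42 − 245)/(666 − 425) = 149.42/241 = 0.62.
A lump-sum tax change of +$168 billion shifts disposable income by −$168 billion; first-round consumption changes by −c × ΔT = −0.62 × (+$168 billion) = −$104.16 billion.
Expenditure multiplier = 1/(1 − c(1−t) + m) = 1/(1 − 0.62×0.85 + 0.25) = 1/0.723 ≈ 1.383.
The tax multiplier is −c × k ≈ −0.858, so ΔY = k × (−c·ΔT) = (−$104.16 billion) / 0.723 ≈ −$144.1 billion.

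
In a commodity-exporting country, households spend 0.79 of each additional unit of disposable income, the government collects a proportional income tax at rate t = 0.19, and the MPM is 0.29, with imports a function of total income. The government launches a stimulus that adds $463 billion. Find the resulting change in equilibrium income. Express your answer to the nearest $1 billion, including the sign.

+$712 billion

Expenditure multiplier = 1/(1 − c(1−t) + m) = 1/(1 − 0.79×0.81 + 0.29) = 1/0.6501 ≈ 1.538.
ΔY = k × ΔG = (+$463 billion) / 0.6501 ≈ +$712 billion.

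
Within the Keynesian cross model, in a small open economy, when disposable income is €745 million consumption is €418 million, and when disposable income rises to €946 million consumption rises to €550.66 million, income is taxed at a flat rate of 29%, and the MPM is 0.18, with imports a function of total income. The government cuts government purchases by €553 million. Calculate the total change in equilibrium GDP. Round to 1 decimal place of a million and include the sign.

MPC = ΔC/ΔYd = (550.66 − 418)/(946 − 745) = 132.66/201 = 0.66.
Spending multiplier = 1/(1 − c(1−t) + m) = 1/(1 − 0.66×0.71 + 0.18) = 1/0.7114 ≈ 1.406.
ΔY = k × ΔG = (−€553 million) / 0.7114 ≈ −€777.3 million.

−€777.3 million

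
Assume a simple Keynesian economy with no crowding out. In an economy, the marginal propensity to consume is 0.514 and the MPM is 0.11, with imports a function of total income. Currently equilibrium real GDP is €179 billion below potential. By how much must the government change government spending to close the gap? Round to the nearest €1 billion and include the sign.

+€107 billion

Spending multiplier = 1/(1 − c + m) = 1/(1 − 0.514 + 0.11) = 1/0.596 ≈ 1.678.
Need ΔY = +€179 billion, so ΔG = ΔY/k = (+€179 billion) × 0.596 ≈ +€107 billion.
The government should increase government spending by €107 billion.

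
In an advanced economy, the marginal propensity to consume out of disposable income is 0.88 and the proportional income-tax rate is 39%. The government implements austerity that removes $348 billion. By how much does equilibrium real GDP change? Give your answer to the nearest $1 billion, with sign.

−$751 billion

Expenditure multiplier = 1/(1 − c(1−t)) = 1/(1 − 0.88×0.61) = 1/0.4632 ≈ 2.159.
ΔY = k × ΔG = (−$348 billion) / 0.4632 ≈ −$751 billion.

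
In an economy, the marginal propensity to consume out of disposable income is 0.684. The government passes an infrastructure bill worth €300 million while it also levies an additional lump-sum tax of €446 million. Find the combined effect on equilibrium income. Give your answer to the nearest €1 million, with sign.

Expenditure multiplier = 1/(1 − MPC) = 1/(1 − 0.684) = 1/0.316 ≈ 3.165.
ΔG contributes k·ΔG = (+€300 million) / 0.316 ≈ +€949.4 million.
ΔT of +€446 million changes first-round spending by −c·ΔT = −€305.064 million, contributing k·(−c·ΔT) = (−€305.064 million) / 0.316 ≈ −€965.4 million.
Net ΔY = k(ΔG − c·ΔT) = (−€5.064 million) / 0.316 ≈ −€16 million.

−€16 million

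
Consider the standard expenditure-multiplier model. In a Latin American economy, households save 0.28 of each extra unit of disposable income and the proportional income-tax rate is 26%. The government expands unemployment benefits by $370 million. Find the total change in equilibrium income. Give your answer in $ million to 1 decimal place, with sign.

+$570.2 million

MPC = 1 − MPS = 1 − 0.28 = 0.72.
The transfer change shifts disposable income by +$370 million, so first-round consumption changes by c·ΔTR = 0.72 × (+$370 million) = +$266.4 million.
Expenditure multiplier = 1/(1 − c(1−t)) = 1/(1 − 0.72×0.74) = 1/0.4672 ≈ 2.14.
The transfer multiplier is c × k ≈ 1.541, so ΔY = k × (c·ΔTR) = (+$266.4 million) / 0.4672 ≈ +$570.2 million.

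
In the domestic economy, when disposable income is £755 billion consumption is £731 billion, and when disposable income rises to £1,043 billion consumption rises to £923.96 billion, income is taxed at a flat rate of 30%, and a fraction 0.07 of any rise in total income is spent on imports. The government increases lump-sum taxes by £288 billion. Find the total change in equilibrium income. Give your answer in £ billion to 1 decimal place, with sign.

MPC = ΔC/ΔYd = (923.96 − 731)/(1,043 − 755) = 192.96/288 = 0.67.
A lump-sum tax change of +£288 billion shifts disposable income by −£288 billion; first-round consumption changes by −c × ΔT = −0.67 × (+£288 billion) = −£192.96 billion.
Expenditure multiplier = 1/(1 − c(1−t) + m) = 1/(1 − 0.67×0.7 + 0.07) = 1/0.601 ≈ 1.664.
The tax multiplier is −c × k ≈ −1.115, so ΔY = k × (−c·ΔT) = (−£192.96 billion) / 0.601 ≈ −£321.1 billion.

−£321.1 billion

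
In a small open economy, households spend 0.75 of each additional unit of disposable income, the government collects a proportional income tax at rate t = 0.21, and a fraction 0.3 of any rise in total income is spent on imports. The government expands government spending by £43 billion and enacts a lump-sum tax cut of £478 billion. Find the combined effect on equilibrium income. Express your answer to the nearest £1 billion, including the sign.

Expenditure multiplier = 1/(1 − c(1−t) + m) = 1/(1 − 0.75×0.79 + 0.3) = 1/0.7075 ≈ 1.413.
ΔG contributes k·ΔG = (+£43 billion) / 0.7075 ≈ +£60.8 billion.
ΔT of −£478 billion changes first-round spending by −c·ΔT = +£358.5 billion, contributing k·(−c·ΔT) = (+£358.5 billion) / 0.7075 ≈ +£506.7 billion.
Net ΔY = k(ΔG − c·ΔT) = (+£401.5 billion) / 0.7075 ≈ +£567 billion.

+£567 billion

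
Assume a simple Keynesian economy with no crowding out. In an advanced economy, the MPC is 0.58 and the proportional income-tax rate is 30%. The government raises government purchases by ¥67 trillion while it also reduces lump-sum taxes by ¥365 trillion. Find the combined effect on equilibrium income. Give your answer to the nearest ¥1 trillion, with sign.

Expenditure multiplier = 1/(1 − c(1−t)) = 1/(1 − 0.58×0.7) = 1/0.594 ≈ 1.684.
ΔG contributes k·ΔG = (+¥67 trillion) / 0.594 ≈ +¥112.8 trillion.
ΔT of −¥365 trillion changes first-round spending by −c·ΔT = +¥211.7 trillion, contributing k·(−c·ΔT) = (+¥211.7 trillion) / 0.594 ≈ +¥356.4 trillion.
Net ΔY = k(ΔG − c·ΔT) = (+¥278.7 trillion) / 0.594 ≈ +¥469 trillion.

+¥469 trillion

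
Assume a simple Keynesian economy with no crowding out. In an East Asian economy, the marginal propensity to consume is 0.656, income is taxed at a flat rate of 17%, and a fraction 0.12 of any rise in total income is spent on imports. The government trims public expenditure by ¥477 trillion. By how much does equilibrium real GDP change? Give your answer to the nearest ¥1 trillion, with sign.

Expenditure multiplier = 1/(1 − c(1−t) + m) = 1/(1 − 0.656×0.83 + 0.12) = 1/0.57552 ≈ 1.738.
ΔY = k × ΔG = (−¥477 trillion) / 0.57552 ≈ −¥829 trillion.

−¥829 trillion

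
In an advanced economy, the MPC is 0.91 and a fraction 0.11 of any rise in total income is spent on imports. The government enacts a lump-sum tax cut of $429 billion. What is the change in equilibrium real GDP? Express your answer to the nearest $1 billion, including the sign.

A lump-sum tax change of −$429 billion shifts disposable income by +$429 billion; first-round consumption changes by −c × ΔT = −0.91 × (−$429 billion) = +$390.39 billion.
Expenditure multiplier = 1/(1 − c + m) = 1/(1 − 0.91 + 0.11) = 1/0.2 = 5.
The tax multiplier is −c × k = −4.55, so ΔY = k × (−c·ΔT) = (+$390.39 billion) / 0.2 ≈ +$1,952 billion.

+$1,952 billion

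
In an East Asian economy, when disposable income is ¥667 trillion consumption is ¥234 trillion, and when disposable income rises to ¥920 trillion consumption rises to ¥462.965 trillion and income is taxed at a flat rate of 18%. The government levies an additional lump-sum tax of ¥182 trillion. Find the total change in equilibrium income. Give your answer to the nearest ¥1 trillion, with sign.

−¥639 trillion

MPC = ΔC/ΔYd = (462.965 − 234)/(920 − 667) = 228.965/253 = 0.905.
A lump-sum tax change of +¥182 trillion shifts disposable income by −¥182 trillion; first-round consumption changes by −c × ΔT = −0.905 × (+¥182 trillion) = −¥164.71 trillion.
Expenditure multiplier = 1/(1 − c(1−t)) = 1/(1 − 0.905×0.82) = 1/0.2579 ≈ 3.877.
The tax multiplier is −c × k ≈ −3.509, so ΔY = k × (−c·ΔT) = (−¥164.71 trillion) / 0.2579 ≈ −¥639 trillion.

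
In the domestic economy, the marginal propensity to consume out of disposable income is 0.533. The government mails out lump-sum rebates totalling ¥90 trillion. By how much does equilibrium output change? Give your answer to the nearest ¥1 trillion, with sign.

+¥103 trillion

A lump-sum tax change of −¥90 trillion shifts disposable income by +¥90 trillion; first-round consumption changes by −c × ΔT = −0.533 × (−¥90 trillion) = +¥47.97 trillion.
Expenditure multiplier = 1/(1 − MPC) = 1/(1 − 0.533) = 1/0.467 ≈ 2.141.
The tax multiplier is −c × k ≈ −1.141, so ΔY = k × (−c·ΔT) = (+¥47.97 trillion) / 0.467 ≈ +¥103 trillion.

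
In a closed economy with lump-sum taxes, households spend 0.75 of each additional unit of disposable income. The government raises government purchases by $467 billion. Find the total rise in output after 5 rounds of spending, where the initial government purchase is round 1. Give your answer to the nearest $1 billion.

$1,425 billion

Round 1 adds ΔG = $467 billion; each later round is MPC = 0.75 times the previous.
After 5 rounds: 467 + 350.25 + 262.6875 + 197.015625 + 147.76171875 = ΔG·(1 − c^5)/(1 − c) = 467 × (1 − 0.2373046875)/0.25 ≈ $1,425 billion.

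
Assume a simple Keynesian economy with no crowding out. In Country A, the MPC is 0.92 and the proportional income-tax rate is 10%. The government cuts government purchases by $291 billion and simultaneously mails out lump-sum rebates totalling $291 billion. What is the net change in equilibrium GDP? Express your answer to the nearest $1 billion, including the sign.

−$135 billion

Expenditure multiplier = 1/(1 − c(1−t)) = 1/(1 − 0.92×0.9) = 1/0.172 ≈ 5.814.
ΔG contributes k·ΔG = (−$291 billion) / 0.172 ≈ −$1,691.9 billion.
ΔT of −$291 billion changes first-round spending by −c·ΔT = +$267.72 billion, contributing k·(−c·ΔT) = (+$267.72 billion) / 0.172 ≈ +$1,556.5 billion.
Net ΔY = k(ΔG − c·ΔT) = (−$23.28 billion) / 0.172 ≈ −$135 billion.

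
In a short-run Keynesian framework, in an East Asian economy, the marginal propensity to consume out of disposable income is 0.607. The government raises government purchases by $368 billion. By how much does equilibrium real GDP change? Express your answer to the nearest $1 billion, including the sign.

Spending multiplier = 1/(1 − MPC) = 1/(1 − 0.607) = 1/0.393 ≈ 2.545.
ΔY = k × ΔG = (+$368 billion) / 0.393 ≈ +$936 billion.

+$936 billion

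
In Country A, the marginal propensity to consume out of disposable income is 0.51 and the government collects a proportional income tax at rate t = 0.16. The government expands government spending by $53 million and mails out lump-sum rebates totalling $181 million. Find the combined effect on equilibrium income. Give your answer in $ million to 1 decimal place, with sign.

+$254.2 million

Expenditure multiplier = 1/(1 − c(1−t)) = 1/(1 − 0.51×0.84) = 1/0.5716 ≈ 1.749.
ΔG contributes k·ΔG = (+$53 million) / 0.5716 ≈ +$92.7 million.
ΔT of −$181 million changes first-round spending by −c·ΔT = +$92.31 million, contributing k·(−c·ΔT) = (+$92.31 million) / 0.5716 ≈ +$161.5 million.
Net ΔY = k(ΔG − c·ΔT) = (+$145.31 million) / 0.5716 ≈ +$254.2 million.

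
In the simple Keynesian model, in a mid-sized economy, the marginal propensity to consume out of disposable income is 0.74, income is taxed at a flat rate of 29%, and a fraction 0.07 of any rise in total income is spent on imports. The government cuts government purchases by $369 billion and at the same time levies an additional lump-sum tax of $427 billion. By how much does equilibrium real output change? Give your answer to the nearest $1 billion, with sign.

−$1,258 billion

Expenditure multiplier = 1/(1 − c(1−t) + m) = 1/(1 − 0.74×0.71 + 0.07) = 1/0.5446 ≈ 1.836.
ΔG contributes k·ΔG = (−$369 billion) / 0.5446 ≈ −$677.6 billion.
ΔT of +$427 billion changes first-round spending by −c·ΔT = −$315.98 billion, contributing k·(−c·ΔT) = (−$315.98 billion) / 0.5446 ≈ −$580.2 billion.
Net ΔY = k(ΔG − c·ΔT) = (−$684.98 billion) / 0.5446 ≈ −$1,258 billion.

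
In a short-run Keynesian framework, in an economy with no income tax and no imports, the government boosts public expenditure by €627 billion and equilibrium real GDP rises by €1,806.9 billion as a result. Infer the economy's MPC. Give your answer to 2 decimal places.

0.65

Implied spending multiplier k = ΔY/ΔG = 1,806.9/627 ≈ 2.8818.
Since k = 1/(1 − MPC), MPC = 1 − 1/k = 1 − ΔG/ΔY = 1 − 627/1,806.9 ≈ 0.65.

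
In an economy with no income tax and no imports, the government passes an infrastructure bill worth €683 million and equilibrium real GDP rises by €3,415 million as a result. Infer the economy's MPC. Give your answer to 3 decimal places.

Implied spending multiplier k = ΔY/ΔG = 3,415/683 = 5.
Since k = 1/(1 − MPC), MPC = 1 − 1/k = 1 − ΔG/ΔY = 1 − 683/3,415 = 0.800.

0.800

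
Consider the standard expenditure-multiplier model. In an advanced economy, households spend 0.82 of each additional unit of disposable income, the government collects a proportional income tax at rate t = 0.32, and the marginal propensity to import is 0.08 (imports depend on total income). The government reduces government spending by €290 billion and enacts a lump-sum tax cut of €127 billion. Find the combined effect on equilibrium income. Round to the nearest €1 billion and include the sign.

−€356 billion

Expenditure multiplier = 1/(1 − c(1−t) + m) = 1/(1 − 0.82×0.68 + 0.08) = 1/0.5224 ≈ 1.914.
ΔG contributes k·ΔG = (−€290 billion) / 0.5224 ≈ −€555.1 billion.
ΔT of −€127 billion changes first-round spending by −c·ΔT = +€104.14 billion, contributing k·(−c·ΔT) = (+€104.14 billion) / 0.5224 ≈ +€199.3 billion.
Net ΔY = k(ΔG − c·ΔT) = (−€185.86 billion) / 0.5224 ≈ −€356 billion.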